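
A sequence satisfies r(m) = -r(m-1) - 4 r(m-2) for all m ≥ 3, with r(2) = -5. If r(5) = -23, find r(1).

Let r(1) = w.
r(3) = 5 - 4w
r(4) = 15 + 4w
r(5) = -35 + 12w
So -35 + 12w = -23, giving w = 1.

1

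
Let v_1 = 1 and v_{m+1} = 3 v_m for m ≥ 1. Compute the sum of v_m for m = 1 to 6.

364

v_2 = 3(1) = 3
v_3 = 3(3) = 9
v_4 = 3(9) = 27
v_5 = 3(27) = 81
v_6 = 3(81) = 243
Sum = 1 + 3 + 9 + 27 + 81 + 243 = 364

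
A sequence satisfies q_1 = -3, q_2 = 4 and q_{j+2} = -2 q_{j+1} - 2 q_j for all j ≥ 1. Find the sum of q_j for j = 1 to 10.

q_3 = -2·4 - 2·(-3) = -2
q_4 = -2·(-2) - 2·4 = -4
q_5 = -2·(-4) - 2·(-2) = 12
q_6 = -2·12 - 2·(-4) = -16
q_7 = -2·(-16) - 2·12 = 8
q_8 = -2·8 - 2·(-16) = 16
q_9 = -2·16 - 2·8 = -48
q_{10} = -2·(-48) - 2·16 = 64
Sum = (-3) + 4 + (-2) + (-4) + 12 + (-16) + 8 + 16 + (-48) + 64 = 31

31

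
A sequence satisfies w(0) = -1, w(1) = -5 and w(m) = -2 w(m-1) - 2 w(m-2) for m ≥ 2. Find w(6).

w(2) = -2*(-5) - 2*(-1) = 12
w(3) = -2*12 - 2*(-5) = -14
w(4) = -2*(-14) - 2*12 = 4
w(5) = -2*4 - 2*(-14) = 20
w(6) = -2*20 - 2*4 = -48

-48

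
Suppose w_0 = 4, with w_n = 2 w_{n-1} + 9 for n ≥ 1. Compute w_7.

w_1 = 2·4 + 9 = 17
w_2 = 2·17 + 9 = 43
w_3 = 2·43 + 9 = 95
w_4 = 2·95 + 9 = 199
w_5 = 2·199 + 9 = 407
w_6 = 2·407 + 9 = 823
w_7 = 2·823 + 9 = 1655

1655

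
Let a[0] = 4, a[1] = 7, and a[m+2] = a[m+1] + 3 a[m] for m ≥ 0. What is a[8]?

a[2] = 7 + 3(4) = 19
a[3] = 19 + 3(7) = 40
a[4] = 40 + 3(19) = 97
a[5] = 97 + 3(40) = 217
a[6] = 217 + 3(97) = 508
a[7] = 508 + 3(217) = 1159
a[8] = 1159 + 3(508) = 2683

2683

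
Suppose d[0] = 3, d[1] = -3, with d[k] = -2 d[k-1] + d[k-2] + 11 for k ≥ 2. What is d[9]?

d[2] = -2*(-3) + 3 + 11 = 20
d[3] = -2*20 + (-3) + 11 = -32
d[4] = -2*(-32) + 20 + 11 = 95
d[5] = -2*95 + (-32) + 11 = -211
d[6] = -2*(-211) + 95 + 11 = 528
d[7] = -2*528 + (-211) + 11 = -1256
d[8] = -2*(-1256) + 528 + 11 = 3051
d[9] = -2*3051 + (-1256) + 11 = -7347

-7347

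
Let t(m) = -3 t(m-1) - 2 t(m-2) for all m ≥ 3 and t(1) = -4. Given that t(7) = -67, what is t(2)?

Let t(2) = w.
t(3) = 8 - 3w
t(4) = -24 + 7w
t(5) = 56 - 15w
t(6) = -120 + 31w
t(7) = 248 - 63w
So 248 - 63w = -67, giving w = 5.

5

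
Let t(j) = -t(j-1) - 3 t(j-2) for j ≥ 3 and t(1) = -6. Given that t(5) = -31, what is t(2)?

Let t(2) = y.
t(3) = 18 - y
t(4) = -18 - 2y
t(5) = -36 + 5y
So -36 + 5y = -31, giving y = 1.

1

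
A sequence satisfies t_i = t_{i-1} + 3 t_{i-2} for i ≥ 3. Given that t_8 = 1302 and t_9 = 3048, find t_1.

Rearranging, t_{i-2} = (t_i - t_{i-1}) / 3.
t_7 = (3048 - 1302) / 3 = 1746/3 = 582
t_6 = (1302 - 582) / 3 = 720/3 = 240
t_5 = (582 - 240) / 3 = 342/3 = 114
t_4 = (240 - 114) / 3 = 126/3 = 42
t_3 = (114 - 42) / 3 = 72/3 = 24
t_2 = (42 - 24) / 3 = 18/3 = 6
t_1 = (24 - 6) / 3 = 18/3 = 6

6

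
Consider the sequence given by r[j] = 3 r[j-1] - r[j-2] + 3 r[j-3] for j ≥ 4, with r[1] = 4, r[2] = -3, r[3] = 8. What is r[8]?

2631

r[4] = 3(8) - (-3) + 3(4) = 39
r[5] = 3(39) - 8 + 3(-3) = 100
r[6] = 3(100) - 39 + 3(8) = 285
r[7] = 3(285) - 100 + 3(39) = 872
r[8] = 3(872) - 285 + 3(100) = 2631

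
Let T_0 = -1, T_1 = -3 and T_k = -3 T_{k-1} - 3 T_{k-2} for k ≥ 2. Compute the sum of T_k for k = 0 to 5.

-28

T_2 = -3(-3) - 3(-1) = 12
T_3 = -3(12) - 3(-3) = -27
T_4 = -3(-27) - 3(12) = 45
T_5 = -3(45) - 3(-27) = -54
Sum = (-1) + (-3) + 12 + (-27) + 45 + (-54) = -28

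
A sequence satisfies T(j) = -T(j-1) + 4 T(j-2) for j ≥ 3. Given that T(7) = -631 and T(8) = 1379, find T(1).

-6

Rearranging, T(j-2) = (T(j) + T(j-1)) / 4.
T(6) = (1379 + (-631)) / 4 = 748/4 = 187
T(5) = (-631 + 187) / 4 = -444/4 = -111
T(4) = (187 + (-111)) / 4 = 76/4 = 19
T(3) = (-111 + 19) / 4 = -92/4 = -23
T(2) = (19 + (-23)) / 4 = -4/4 = -1
T(1) = (-23 + (-1)) / 4 = -24/4 = -6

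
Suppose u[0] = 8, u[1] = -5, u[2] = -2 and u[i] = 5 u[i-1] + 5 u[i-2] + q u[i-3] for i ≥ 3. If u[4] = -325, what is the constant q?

-4

u[3] = -35 + 8q
u[4] = -185 + 35q
So -185 + 35q = -325, giving q = -4.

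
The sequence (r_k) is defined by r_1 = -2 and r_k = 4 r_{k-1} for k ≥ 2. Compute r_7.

-8192

r_2 = 4*(-2) = -8
r_3 = 4*(-8) = -32
r_4 = 4*(-32) = -128
r_5 = 4*(-128) = -512
r_6 = 4*(-512) = -2048
r_7 = 4*(-2048) = -8192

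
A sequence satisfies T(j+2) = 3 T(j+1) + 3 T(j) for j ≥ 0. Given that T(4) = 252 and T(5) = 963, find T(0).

Rearranging, T(j-2) = (T(j) - 3 T(j-1)) / 3.
T(3) = (963 - 3(252)) / 3 = 207/3 = 69
T(2) = (252 - 3(69)) / 3 = 45/3 = 15
T(1) = (69 - 3(15)) / 3 = 24/3 = 8
T(0) = (15 - 3(8)) / 3 = -9/3 = -3

-3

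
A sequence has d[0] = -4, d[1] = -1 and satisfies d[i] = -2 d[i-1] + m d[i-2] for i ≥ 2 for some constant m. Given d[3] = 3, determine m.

1

d[2] = 2 - 4m
d[3] = -4 + 7m
So -4 + 7m = 3, giving m = 1.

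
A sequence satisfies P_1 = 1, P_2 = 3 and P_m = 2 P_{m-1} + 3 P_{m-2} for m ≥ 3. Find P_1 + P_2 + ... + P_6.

364

P_3 = 2·3 + 3·1 = 9
P_4 = 2·9 + 3·3 = 27
P_5 = 2·27 + 3·9 = 81
P_6 = 2·81 + 3·27 = 243
Sum = 1 + 3 + 9 + 27 + 81 + 243 = 364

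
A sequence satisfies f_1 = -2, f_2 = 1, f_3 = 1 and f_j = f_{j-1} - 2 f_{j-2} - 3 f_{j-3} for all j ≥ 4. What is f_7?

-28

f_4 = 1 - 2·1 - 3·(-2) = 5
f_5 = 5 - 2·1 - 3·1 = 0
f_6 = 0 - 2·5 - 3·1 = -13
f_7 = (-13) - 2·0 - 3·5 = -28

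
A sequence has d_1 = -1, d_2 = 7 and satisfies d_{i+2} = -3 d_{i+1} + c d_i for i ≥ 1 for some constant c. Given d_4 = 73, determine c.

1

d_3 = -21 - c
d_4 = 63 + 10c
So 63 + 10c = 73, giving c = 1.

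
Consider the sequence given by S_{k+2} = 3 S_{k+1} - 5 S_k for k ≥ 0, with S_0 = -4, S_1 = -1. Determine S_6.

S_2 = 3(-1) - 5(-4) = 17
S_3 = 3(17) - 5(-1) = 56
S_4 = 3(56) - 5(17) = 83
S_5 = 3(83) - 5(56) = -31
S_6 = 3(-31) - 5(83) = -508

-508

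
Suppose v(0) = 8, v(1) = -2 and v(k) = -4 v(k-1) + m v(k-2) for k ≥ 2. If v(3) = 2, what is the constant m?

-1

v(2) = 8 + 8m
v(3) = -32 - 34m
So -32 - 34m = 2, giving m = -1.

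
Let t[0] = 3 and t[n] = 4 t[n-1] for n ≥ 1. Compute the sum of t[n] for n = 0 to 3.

255

t[1] = 4*3 = 12
t[2] = 4*12 = 48
t[3] = 4*48 = 192
Sum = 3 + 12 + 48 + 192 = 255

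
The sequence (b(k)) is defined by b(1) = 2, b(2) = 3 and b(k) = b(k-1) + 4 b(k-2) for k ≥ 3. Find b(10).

7023

b(3) = 3 + 4*2 = 11
b(4) = 11 + 4*3 = 23
b(5) = 23 + 4*11 = 67
b(6) = 67 + 4*23 = 159
b(7) = 159 + 4*67 = 427
b(8) = 427 + 4*159 = 1063
b(9) = 1063 + 4*427 = 2771
b(10) = 2771 + 4*1063 = 7023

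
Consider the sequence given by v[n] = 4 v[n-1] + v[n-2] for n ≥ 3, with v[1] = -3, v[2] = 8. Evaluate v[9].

v[3] = 4(8) + (-3) = 29
v[4] = 4(29) + 8 = 124
v[5] = 4(124) + 29 = 525
v[6] = 4(525) + 124 = 2224
v[7] = 4(2224) + 525 = 9421
v[8] = 4(9421) + 2224 = 39908
v[9] = 4(39908) + 9421 = 169053

169053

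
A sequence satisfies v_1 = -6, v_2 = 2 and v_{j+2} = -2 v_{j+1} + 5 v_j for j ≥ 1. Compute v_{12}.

1796398

v_3 = -2·2 + 5·(-6) = -34
v_4 = -2·(-34) + 5·2 = 78
v_5 = -2·78 + 5·(-34) = -326
v_6 = -2·(-326) + 5·78 = 1042
v_7 = -2·1042 + 5·(-326) = -3714
v_8 = -2·(-3714) + 5·1042 = 12638
v_9 = -2·12638 + 5·(-3714) = -43846
v_{10} = -2·(-43846) + 5·12638 = 150882
v_{11} = -2·150882 + 5·(-43846) = -520994
v_{12} = -2·(-520994) + 5·150882 = 1796398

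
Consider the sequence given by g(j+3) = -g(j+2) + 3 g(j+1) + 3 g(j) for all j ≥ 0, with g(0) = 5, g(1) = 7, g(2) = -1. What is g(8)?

-235

g(3) = -(-1) + 3·7 + 3·5 = 37
g(4) = -37 + 3·(-1) + 3·7 = -19
g(5) = -(-19) + 3·37 + 3·(-1) = 127
g(6) = -127 + 3·(-19) + 3·37 = -73
g(7) = -(-73) + 3·127 + 3·(-19) = 397
g(8) = -397 + 3·(-73) + 3·127 = -235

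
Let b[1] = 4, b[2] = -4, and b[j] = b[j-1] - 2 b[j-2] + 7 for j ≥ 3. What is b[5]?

27

b[3] = (-4) - 2(4) + 7 = -5
b[4] = (-5) - 2(-4) + 7 = 10
b[5] = 10 - 2(-5) + 7 = 27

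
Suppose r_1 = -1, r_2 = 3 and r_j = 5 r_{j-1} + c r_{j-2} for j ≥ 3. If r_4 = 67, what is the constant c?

r_3 = 15 - c
r_4 = 75 - 2c
So 75 - 2c = 67, giving c = 4.

4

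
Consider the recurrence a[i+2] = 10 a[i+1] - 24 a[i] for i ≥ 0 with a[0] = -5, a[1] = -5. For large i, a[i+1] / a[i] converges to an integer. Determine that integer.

6

The characteristic equation is r^2 - 10r + 24 = 0, which factors as (r - 6)(r - 4) = 0.
So the roots are 6 and 4. Since |6| > |4| and the coefficient of 6^i is non-zero, the ratio tends to 6.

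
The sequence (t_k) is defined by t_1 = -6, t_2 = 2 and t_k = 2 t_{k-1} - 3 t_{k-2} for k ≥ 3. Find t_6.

t_3 = 2(2) - 3(-6) = 22
t_4 = 2(22) - 3(2) = 38
t_5 = 2(38) - 3(22) = 10
t_6 = 2(10) - 3(38) = -94

-94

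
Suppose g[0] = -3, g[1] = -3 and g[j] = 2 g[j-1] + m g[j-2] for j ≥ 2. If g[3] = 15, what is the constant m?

g[2] = -6 - 3m
g[3] = -12 - 9m
So -12 - 9m = 15, giving m = -3.

-3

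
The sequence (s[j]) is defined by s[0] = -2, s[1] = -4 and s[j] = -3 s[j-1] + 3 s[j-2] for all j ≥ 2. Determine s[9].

s[2] = -3(-4) + 3(-2) = 6
s[3] = -3(6) + 3(-4) = -30
s[4] = -3(-30) + 3(6) = 108
s[5] = -3(108) + 3(-30) = -414
s[6] = -3(-414) + 3(108) = 1566
s[7] = -3(1566) + 3(-414) = -5940
s[8] = -3(-5940) + 3(1566) = 22518
s[9] = -3(22518) + 3(-5940) = -85374

-85374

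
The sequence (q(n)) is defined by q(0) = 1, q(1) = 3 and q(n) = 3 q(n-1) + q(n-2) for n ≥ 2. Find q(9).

42837

q(2) = 3(3) + 1 = 10
q(3) = 3(10) + 3 = 33
q(4) = 3(33) + 10 = 109
q(5) = 3(109) + 33 = 360
q(6) = 3(360) + 109 = 1189
q(7) = 3(1189) + 360 = 3927
q(8) = 3(3927) + 1189 = 12970
q(9) = 3(12970) + 3927 = 42837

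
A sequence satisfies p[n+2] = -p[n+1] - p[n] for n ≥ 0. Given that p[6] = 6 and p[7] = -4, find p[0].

6

Rearranging, p[n-2] = -(p[n] + p[n-1]).
p[5] = -(-4 + 6) = -2
p[4] = -(6 + (-2)) = -4
p[3] = -(-2 + (-4)) = 6
p[2] = -(-4 + 6) = -2
p[1] = -(6 + (-2)) = -4
p[0] = -(-2 + (-4)) = 6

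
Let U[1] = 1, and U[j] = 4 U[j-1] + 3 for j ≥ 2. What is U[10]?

U[2] = 4·1 + 3 = 7
U[3] = 4·7 + 3 = 31
U[4] = 4·31 + 3 = 127
U[5] = 4·127 + 3 = 511
U[6] = 4·511 + 3 = 2047
U[7] = 4·2047 + 3 = 8191
U[8] = 4·8191 + 3 = 32767
U[9] = 4·32767 + 3 = 131071
U[10] = 4·131071 + 3 = 524287

524287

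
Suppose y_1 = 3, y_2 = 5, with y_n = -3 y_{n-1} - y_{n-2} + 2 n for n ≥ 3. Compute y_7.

-665

y_3 = -3·5 - 3 + 6 = -12
y_4 = -3·(-12) - 5 + 8 = 39
y_5 = -3·39 - (-12) + 10 = -95
y_6 = -3·(-95) - 39 + 12 = 258
y_7 = -3·258 - (-95) + 14 = -665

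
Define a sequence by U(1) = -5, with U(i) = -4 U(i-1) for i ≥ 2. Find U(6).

U(2) = -4·(-5) = 20
U(3) = -4·20 = -80
U(4) = -4·(-80) = 320
U(5) = -4·320 = -1280
U(6) = -4·(-1280) = 5120

5120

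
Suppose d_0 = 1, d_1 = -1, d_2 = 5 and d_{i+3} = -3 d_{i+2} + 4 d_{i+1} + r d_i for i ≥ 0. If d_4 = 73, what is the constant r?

1

d_3 = -19 + r
d_4 = 77 - 4r
So 77 - 4r = 73, giving r = 1.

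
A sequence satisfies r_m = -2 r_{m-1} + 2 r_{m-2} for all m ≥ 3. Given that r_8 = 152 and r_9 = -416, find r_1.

-2

Rearranging, r_{m-2} = (r_m + 2 r_{m-1}) / 2.
r_7 = (-416 + 2(152)) / 2 = -112/2 = -56
r_6 = (152 + 2(-56)) / 2 = 40/2 = 20
r_5 = (-56 + 2(20)) / 2 = -16/2 = -8
r_4 = (20 + 2(-8)) / 2 = 4/2 = 2
r_3 = (-8 + 2(2)) / 2 = -4/2 = -2
r_2 = (2 + 2(-2)) / 2 = -2/2 = -1
r_1 = (-2 + 2(-1)) / 2 = -4/2 = -2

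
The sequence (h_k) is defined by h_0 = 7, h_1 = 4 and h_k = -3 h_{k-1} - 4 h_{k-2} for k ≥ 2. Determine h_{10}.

h_2 = -3*4 - 4*7 = -40
h_3 = -3*(-40) - 4*4 = 104
h_4 = -3*104 - 4*(-40) = -152
h_5 = -3*(-152) - 4*104 = 40
h_6 = -3*40 - 4*(-152) = 488
h_7 = -3*488 - 4*40 = -1624
h_8 = -3*(-1624) - 4*488 = 2920
h_9 = -3*2920 - 4*(-1624) = -2264
h_{10} = -3*(-2264) - 4*2920 = -4888

-4888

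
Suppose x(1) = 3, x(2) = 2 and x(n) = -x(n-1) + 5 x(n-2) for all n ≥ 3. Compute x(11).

x(3) = -2 + 5·3 = 13
x(4) = -13 + 5·2 = -3
x(5) = -(-3) + 5·13 = 68
x(6) = -68 + 5·(-3) = -83
x(7) = -(-83) + 5·68 = 423
x(8) = -423 + 5·(-83) = -838
x(9) = -(-838) + 5·423 = 2953
x(10) = -2953 + 5·(-838) = -7143
x(11) = -(-7143) + 5·2953 = 21908

21908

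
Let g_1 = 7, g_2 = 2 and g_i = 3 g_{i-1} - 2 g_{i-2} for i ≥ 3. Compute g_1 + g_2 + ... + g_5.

g_3 = 3*2 - 2*7 = -8
g_4 = 3*(-8) - 2*2 = -28
g_5 = 3*(-28) - 2*(-8) = -68
Sum = 7 + 2 + (-8) + (-28) + (-68) = -95

-95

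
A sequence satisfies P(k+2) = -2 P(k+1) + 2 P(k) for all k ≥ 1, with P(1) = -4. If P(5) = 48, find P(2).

-6

Let P(2) = w.
P(3) = -8 - 2w
P(4) = 16 + 6w
P(5) = -48 - 16w
So -48 - 16w = 48, giving w = -6.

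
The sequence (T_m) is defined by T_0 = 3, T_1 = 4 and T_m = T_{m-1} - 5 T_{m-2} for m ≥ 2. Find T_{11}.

T_2 = 4 - 5·3 = -11
T_3 = (-11) - 5·4 = -31
T_4 = (-31) - 5·(-11) = 24
T_5 = 24 - 5·(-31) = 179
T_6 = 179 - 5·24 = 59
T_7 = 59 - 5·179 = -836
T_8 = (-836) - 5·59 = -1131
T_9 = (-1131) - 5·(-836) = 3049
T_{10} = 3049 - 5·(-1131) = 8704
T_{11} = 8704 - 5·3049 = -6541

-6541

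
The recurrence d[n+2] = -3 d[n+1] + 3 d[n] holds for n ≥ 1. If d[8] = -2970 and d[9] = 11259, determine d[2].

Rearranging, d[n-2] = (d[n] + 3 d[n-1]) / 3.
d[7] = (11259 + 3·(-2970)) / 3 = 2349/3 = 783
d[6] = (-2970 + 3·783) / 3 = -621/3 = -207
d[5] = (783 + 3·(-207)) / 3 = 162/3 = 54
d[4] = (-207 + 3·54) / 3 = -45/3 = -15
d[3] = (54 + 3·(-15)) / 3 = 9/3 = 3
d[2] = (-15 + 3·3) / 3 = -6/3 = -2

-2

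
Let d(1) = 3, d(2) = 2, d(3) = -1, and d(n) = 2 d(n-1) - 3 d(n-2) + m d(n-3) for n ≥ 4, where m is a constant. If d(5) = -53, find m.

d(4) = -8 + 3m
d(5) = -13 + 8m
So -13 + 8m = -53, giving m = -5.

-5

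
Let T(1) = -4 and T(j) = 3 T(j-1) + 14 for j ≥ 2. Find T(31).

The fixed point is 14/(1 - 3) = -7, so T(j) + 7 = 3(T(j-1) + 7).
Hence T(j) = 3·3^{j-1} - 7.
T(31) = 3·3^{30} - 7 = 3·205891132094649 - 7 = 617673396283940.

617673396283940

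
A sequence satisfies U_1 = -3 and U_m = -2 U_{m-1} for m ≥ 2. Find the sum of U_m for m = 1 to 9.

-513

U_2 = -2(-3) = 6
U_3 = -2(6) = -12
U_4 = -2(-12) = 24
U_5 = -2(24) = -48
U_6 = -2(-48) = 96
U_7 = -2(96) = -192
U_8 = -2(-192) = 384
U_9 = -2(384) = -768
Sum = (-3) + 6 + (-12) + 24 + (-48) + 96 + (-192) + 384 + (-768) = -513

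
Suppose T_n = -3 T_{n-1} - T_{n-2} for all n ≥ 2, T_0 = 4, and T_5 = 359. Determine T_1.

5

Let T_1 = x.
T_2 = -4 - 3x
T_3 = 12 + 8x
T_4 = -32 - 21x
T_5 = 84 + 55x
So 84 + 55x = 359, giving x = 5.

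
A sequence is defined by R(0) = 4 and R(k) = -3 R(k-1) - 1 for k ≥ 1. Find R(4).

344

R(1) = -3(4) - 1 = -13
R(2) = -3(-13) - 1 = 38
R(3) = -3(38) - 1 = -115
R(4) = -3(-115) - 1 = 344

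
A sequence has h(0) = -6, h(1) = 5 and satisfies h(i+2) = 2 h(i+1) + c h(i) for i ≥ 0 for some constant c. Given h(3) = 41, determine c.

h(2) = 10 - 6c
h(3) = 20 - 7c
So 20 - 7c = 41, giving c = -3.

-3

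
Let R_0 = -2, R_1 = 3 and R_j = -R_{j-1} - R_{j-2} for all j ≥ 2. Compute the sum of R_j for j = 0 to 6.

R_2 = -3 - (-2) = -1
R_3 = -(-1) - 3 = -2
R_4 = -(-2) - (-1) = 3
R_5 = -3 - (-2) = -1
R_6 = -(-1) - 3 = -2
Sum = (-2) + 3 + (-1) + (-2) + 3 + (-1) + (-2) = -2

-2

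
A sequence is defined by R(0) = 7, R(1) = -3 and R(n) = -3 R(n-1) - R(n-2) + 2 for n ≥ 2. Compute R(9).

R(2) = -3(-3) - 7 + 2 = 4
R(3) = -3(4) - (-3) + 2 = -7
R(4) = -3(-7) - 4 + 2 = 19
R(5) = -3(19) - (-7) + 2 = -48
R(6) = -3(-48) - 19 + 2 = 127
R(7) = -3(127) - (-48) + 2 = -331
R(8) = -3(-331) - 127 + 2 = 868
R(9) = -3(868) - (-331) + 2 = -2271

-2271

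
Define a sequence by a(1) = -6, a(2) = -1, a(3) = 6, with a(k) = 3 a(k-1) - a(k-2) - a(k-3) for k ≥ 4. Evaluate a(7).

a(4) = 3*6 - (-1) - (-6) = 25
a(5) = 3*25 - 6 - (-1) = 70
a(6) = 3*70 - 25 - 6 = 179
a(7) = 3*179 - 70 - 25 = 442

442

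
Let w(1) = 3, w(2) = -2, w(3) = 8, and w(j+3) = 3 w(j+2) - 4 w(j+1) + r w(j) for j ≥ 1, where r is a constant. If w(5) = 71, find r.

w(4) = 32 + 3r
w(5) = 64 + 7r
So 64 + 7r = 71, giving r = 1.

1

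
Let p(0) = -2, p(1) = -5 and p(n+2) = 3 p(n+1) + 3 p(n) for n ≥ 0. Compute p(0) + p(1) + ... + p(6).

-5794

p(2) = 3·(-5) + 3·(-2) = -21
p(3) = 3·(-21) + 3·(-5) = -78
p(4) = 3·(-78) + 3·(-21) = -297
p(5) = 3·(-297) + 3·(-78) = -1125
p(6) = 3·(-1125) + 3·(-297) = -4266
Sum = (-2) + (-5) + (-21) + (-78) + (-297) + (-1125) + (-4266) = -5794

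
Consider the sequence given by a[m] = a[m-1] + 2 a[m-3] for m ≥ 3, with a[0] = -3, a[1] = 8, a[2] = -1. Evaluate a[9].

11

a[3] = (-1) + 2(-3) = -7
a[4] = (-7) + 2(8) = 9
a[5] = 9 + 2(-1) = 7
a[6] = 7 + 2(-7) = -7
a[7] = (-7) + 2(9) = 11
a[8] = 11 + 2(7) = 25
a[9] = 25 + 2(-7) = 11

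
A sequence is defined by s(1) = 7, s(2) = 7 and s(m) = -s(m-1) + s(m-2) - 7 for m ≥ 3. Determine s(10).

s(3) = -7 + 7 - 7 = -7
s(4) = -(-7) + 7 - 7 = 7
s(5) = -7 + (-7) - 7 = -21
s(6) = -(-21) + 7 - 7 = 21
s(7) = -21 + (-21) - 7 = -49
s(8) = -(-49) + 21 - 7 = 63
s(9) = -63 + (-49) - 7 = -119
s(10) = -(-119) + 63 - 7 = 175

175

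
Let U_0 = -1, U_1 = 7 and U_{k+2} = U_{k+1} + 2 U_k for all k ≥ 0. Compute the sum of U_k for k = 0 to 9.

2046

U_2 = 7 + 2·(-1) = 5
U_3 = 5 + 2·7 = 19
U_4 = 19 + 2·5 = 29
U_5 = 29 + 2·19 = 67
U_6 = 67 + 2·29 = 125
U_7 = 125 + 2·67 = 259
U_8 = 259 + 2·125 = 509
U_9 = 509 + 2·259 = 1027
Sum = (-1) + 7 + 5 + 19 + 29 + 67 + 125 + 259 + 509 + 1027 = 2046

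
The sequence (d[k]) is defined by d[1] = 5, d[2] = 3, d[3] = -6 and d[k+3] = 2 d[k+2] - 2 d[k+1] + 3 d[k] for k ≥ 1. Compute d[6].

18

d[4] = 2·(-6) - 2·3 + 3·5 = -3
d[5] = 2·(-3) - 2·(-6) + 3·3 = 15
d[6] = 2·15 - 2·(-3) + 3·(-6) = 18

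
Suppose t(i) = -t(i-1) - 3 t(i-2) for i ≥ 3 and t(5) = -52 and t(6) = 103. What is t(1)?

Rearranging, t(i-2) = (t(i) + t(i-1)) / -3.
t(4) = (103 + (-52)) / -3 = 51/-3 = -17
t(3) = (-52 + (-17)) / -3 = -69/-3 = 23
t(2) = (-17 + 23) / -3 = 6/-3 = -2
t(1) = (23 + (-2)) / -3 = 21/-3 = -7

-7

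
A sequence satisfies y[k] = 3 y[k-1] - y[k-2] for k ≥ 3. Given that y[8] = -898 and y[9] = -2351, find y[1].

Rearranging, y[k-2] = -(y[k] - 3 y[k-1]).
y[7] = -(-2351 - 3·(-898)) = -343
y[6] = -(-898 - 3·(-343)) = -131
y[5] = -(-343 - 3·(-131)) = -50
y[4] = -(-131 - 3·(-50)) = -19
y[3] = -(-50 - 3·(-19)) = -7
y[2] = -(-19 - 3·(-7)) = -2
y[1] = -(-7 - 3·(-2)) = 1

1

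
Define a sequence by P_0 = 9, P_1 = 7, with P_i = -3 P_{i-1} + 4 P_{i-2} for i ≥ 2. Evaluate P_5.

P_2 = -3(7) + 4(9) = 15
P_3 = -3(15) + 4(7) = -17
P_4 = -3(-17) + 4(15) = 111
P_5 = -3(111) + 4(-17) = -401

-401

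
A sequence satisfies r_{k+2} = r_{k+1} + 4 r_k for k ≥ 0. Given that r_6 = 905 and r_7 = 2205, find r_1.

Rearranging, r_{k-2} = (r_k - r_{k-1}) / 4.
r_5 = (2205 - 905) / 4 = 1300/4 = 325
r_4 = (905 - 325) / 4 = 580/4 = 145
r_3 = (325 - 145) / 4 = 180/4 = 45
r_2 = (145 - 45) / 4 = 100/4 = 25
r_1 = (45 - 25) / 4 = 20/4 = 5

5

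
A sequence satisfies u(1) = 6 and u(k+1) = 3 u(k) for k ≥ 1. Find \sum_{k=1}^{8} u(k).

19680

u(2) = 3·6 = 18
u(3) = 3·18 = 54
u(4) = 3·54 = 162
u(5) = 3·162 = 486
u(6) = 3·486 = 1458
u(7) = 3·1458 = 4374
u(8) = 3·4374 = 13122
Sum = 6 + 18 + 54 + 162 + 486 + 1458 + 4374 + 13122 = 19680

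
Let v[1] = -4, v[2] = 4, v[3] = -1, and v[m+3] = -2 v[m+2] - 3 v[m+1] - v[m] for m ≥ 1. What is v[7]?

-21

v[4] = -2·(-1) - 3·4 - (-4) = -6
v[5] = -2·(-6) - 3·(-1) - 4 = 11
v[6] = -2·11 - 3·(-6) - (-1) = -3
v[7] = -2·(-3) - 3·11 - (-6) = -21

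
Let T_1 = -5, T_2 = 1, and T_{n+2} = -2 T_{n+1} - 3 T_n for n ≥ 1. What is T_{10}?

T_3 = -2(1) - 3(-5) = 13
T_4 = -2(13) - 3(1) = -29
T_5 = -2(-29) - 3(13) = 19
T_6 = -2(19) - 3(-29) = 49
T_7 = -2(49) - 3(19) = -155
T_8 = -2(-155) - 3(49) = 163
T_9 = -2(163) - 3(-155) = 139
T_{10} = -2(139) - 3(163) = -767

-767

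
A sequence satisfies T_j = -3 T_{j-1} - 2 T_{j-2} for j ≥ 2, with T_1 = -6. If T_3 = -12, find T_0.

Let T_0 = x.
T_2 = 18 - 2x
T_3 = -42 + 6x
So -42 + 6x = -12, giving x = 5.

5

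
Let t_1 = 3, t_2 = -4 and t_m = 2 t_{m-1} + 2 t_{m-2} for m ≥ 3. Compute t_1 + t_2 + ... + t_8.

t_3 = 2·(-4) + 2·3 = -2
t_4 = 2·(-2) + 2·(-4) = -12
t_5 = 2·(-12) + 2·(-2) = -28
t_6 = 2·(-28) + 2·(-12) = -80
t_7 = 2·(-80) + 2·(-28) = -216
t_8 = 2·(-216) + 2·(-80) = -592
Sum = 3 + (-4) + (-2) + (-12) + (-28) + (-80) + (-216) + (-592) = -931

-931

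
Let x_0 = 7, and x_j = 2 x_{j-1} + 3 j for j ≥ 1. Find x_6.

x_1 = 2·7 + 3 = 17
x_2 = 2·17 + 6 = 40
x_3 = 2·40 + 9 = 89
x_4 = 2·89 + 12 = 190
x_5 = 2·190 + 15 = 395
x_6 = 2·395 + 18 = 808

808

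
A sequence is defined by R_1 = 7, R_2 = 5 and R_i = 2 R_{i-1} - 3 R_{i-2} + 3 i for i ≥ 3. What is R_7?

R_3 = 2·5 - 3·7 + 9 = -2
R_4 = 2·(-2) - 3·5 + 12 = -7
R_5 = 2·(-7) - 3·(-2) + 15 = 7
R_6 = 2·7 - 3·(-7) + 18 = 53
R_7 = 2·53 - 3·7 + 21 = 106

106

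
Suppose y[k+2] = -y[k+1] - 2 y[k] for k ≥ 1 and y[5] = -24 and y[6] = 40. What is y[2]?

-4

Rearranging, y[k-2] = (y[k] + y[k-1]) / -2.
y[4] = (40 + (-24)) / -2 = 16/-2 = -8
y[3] = (-24 + (-8)) / -2 = -32/-2 = 16
y[2] = (-8 + 16) / -2 = 8/-2 = -4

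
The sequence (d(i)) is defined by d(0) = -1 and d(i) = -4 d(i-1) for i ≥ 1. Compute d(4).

d(1) = -4·(-1) = 4
d(2) = -4·4 = -16
d(3) = -4·(-16) = 64
d(4) = -4·64 = -256

-256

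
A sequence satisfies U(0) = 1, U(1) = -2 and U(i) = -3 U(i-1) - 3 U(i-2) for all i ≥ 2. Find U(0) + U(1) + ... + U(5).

U(2) = -3(-2) - 3(1) = 3
U(3) = -3(3) - 3(-2) = -3
U(4) = -3(-3) - 3(3) = 0
U(5) = -3(0) - 3(-3) = 9
Sum = 1 + (-2) + 3 + (-3) + 0 + 9 = 8

8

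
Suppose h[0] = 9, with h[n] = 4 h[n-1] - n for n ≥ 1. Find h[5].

h[1] = 4·9 - 1 = 35
h[2] = 4·35 - 2 = 138
h[3] = 4·138 - 3 = 549
h[4] = 4·549 - 4 = 2192
h[5] = 4·2192 - 5 = 8763

8763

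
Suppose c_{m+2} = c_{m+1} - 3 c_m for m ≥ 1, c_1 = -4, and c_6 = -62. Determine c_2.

Let c_2 = w.
c_3 = 12 + w
c_4 = 12 - 2w
c_5 = -24 - 5w
c_6 = -60 + w
So -60 + w = -62, giving w = -2.

-2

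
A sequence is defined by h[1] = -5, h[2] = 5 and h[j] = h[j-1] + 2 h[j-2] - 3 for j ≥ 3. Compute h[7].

h[3] = 5 + 2·(-5) - 3 = -8
h[4] = (-8) + 2·5 - 3 = -1
h[5] = (-1) + 2·(-8) - 3 = -20
h[6] = (-20) + 2·(-1) - 3 = -25
h[7] = (-25) + 2·(-20) - 3 = -68

-68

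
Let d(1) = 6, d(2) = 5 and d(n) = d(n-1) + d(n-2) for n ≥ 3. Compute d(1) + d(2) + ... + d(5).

d(3) = 5 + 6 = 11
d(4) = 11 + 5 = 16
d(5) = 16 + 11 = 27
Sum = 6 + 5 + 11 + 16 + 27 = 65

65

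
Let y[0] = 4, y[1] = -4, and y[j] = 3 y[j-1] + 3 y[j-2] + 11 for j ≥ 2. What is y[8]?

28931

y[2] = 3(-4) + 3(4) + 11 = 11
y[3] = 3(11) + 3(-4) + 11 = 32
y[4] = 3(32) + 3(11) + 11 = 140
y[5] = 3(140) + 3(32) + 11 = 527
y[6] = 3(527) + 3(140) + 11 = 2012
y[7] = 3(2012) + 3(527) + 11 = 7628
y[8] = 3(7628) + 3(2012) + 11 = 28931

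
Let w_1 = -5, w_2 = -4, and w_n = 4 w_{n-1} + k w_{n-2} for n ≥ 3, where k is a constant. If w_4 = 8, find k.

-3

w_3 = -16 - 5k
w_4 = -64 - 24k
So -64 - 24k = 8, giving k = -3.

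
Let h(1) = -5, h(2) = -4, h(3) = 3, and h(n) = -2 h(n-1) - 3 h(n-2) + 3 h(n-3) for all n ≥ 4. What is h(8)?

69

h(4) = -2*3 - 3*(-4) + 3*(-5) = -9
h(5) = -2*(-9) - 3*3 + 3*(-4) = -3
h(6) = -2*(-3) - 3*(-9) + 3*3 = 42
h(7) = -2*42 - 3*(-3) + 3*(-9) = -102
h(8) = -2*(-102) - 3*42 + 3*(-3) = 69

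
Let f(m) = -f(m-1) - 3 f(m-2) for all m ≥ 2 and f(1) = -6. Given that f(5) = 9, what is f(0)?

-1

Let f(0) = x.
f(2) = 6 - 3x
f(3) = 12 + 3x
f(4) = -30 + 6x
f(5) = -6 - 15x
So -6 - 15x = 9, giving x = -1.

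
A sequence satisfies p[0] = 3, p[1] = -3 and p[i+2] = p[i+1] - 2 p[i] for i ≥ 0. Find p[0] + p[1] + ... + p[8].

-69

p[2] = (-3) - 2(3) = -9
p[3] = (-9) - 2(-3) = -3
p[4] = (-3) - 2(-9) = 15
p[5] = 15 - 2(-3) = 21
p[6] = 21 - 2(15) = -9
p[7] = (-9) - 2(21) = -51
p[8] = (-51) - 2(-9) = -33
Sum = 3 + (-3) + (-9) + (-3) + 15 + 21 + (-9) + (-51) + (-33) = -69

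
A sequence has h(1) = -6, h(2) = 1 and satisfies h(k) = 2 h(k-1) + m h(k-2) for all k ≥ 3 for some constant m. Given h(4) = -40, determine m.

4

h(3) = 2 - 6m
h(4) = 4 - 11m
So 4 - 11m = -40, giving m = 4.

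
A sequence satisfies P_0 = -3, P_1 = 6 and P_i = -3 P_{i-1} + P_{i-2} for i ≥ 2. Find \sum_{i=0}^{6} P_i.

P_2 = -3*6 + (-3) = -21
P_3 = -3*(-21) + 6 = 69
P_4 = -3*69 + (-21) = -228
P_5 = -3*(-228) + 69 = 753
P_6 = -3*753 + (-228) = -2487
Sum = (-3) + 6 + (-21) + 69 + (-228) + 753 + (-2487) = -1911

-1911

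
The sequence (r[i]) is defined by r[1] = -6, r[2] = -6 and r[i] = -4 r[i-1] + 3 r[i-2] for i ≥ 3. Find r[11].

r[3] = -4*(-6) + 3*(-6) = 6
r[4] = -4*6 + 3*(-6) = -42
r[5] = -4*(-42) + 3*6 = 186
r[6] = -4*186 + 3*(-42) = -870
r[7] = -4*(-870) + 3*186 = 4038
r[8] = -4*4038 + 3*(-870) = -18762
r[9] = -4*(-18762) + 3*4038 = 87162
r[10] = -4*87162 + 3*(-18762) = -404934
r[11] = -4*(-404934) + 3*87162 = 1881222

1881222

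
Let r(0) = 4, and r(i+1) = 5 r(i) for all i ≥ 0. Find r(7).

312500

r(1) = 5(4) = 20
r(2) = 5(20) = 100
r(3) = 5(100) = 500
r(4) = 5(500) = 2500
r(5) = 5(2500) = 12500
r(6) = 5(12500) = 62500
r(7) = 5(62500) = 312500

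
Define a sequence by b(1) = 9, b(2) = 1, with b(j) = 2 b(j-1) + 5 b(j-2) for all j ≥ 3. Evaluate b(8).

b(3) = 2·1 + 5·9 = 47
b(4) = 2·47 + 5·1 = 99
b(5) = 2·99 + 5·47 = 433
b(6) = 2·433 + 5·99 = 1361
b(7) = 2·1361 + 5·433 = 4887
b(8) = 2·4887 + 5·1361 = 16579

16579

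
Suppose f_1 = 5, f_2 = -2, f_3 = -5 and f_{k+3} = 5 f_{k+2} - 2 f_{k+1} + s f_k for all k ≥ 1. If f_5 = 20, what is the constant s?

f_4 = -21 + 5s
f_5 = -95 + 23s
So -95 + 23s = 20, giving s = 5.

5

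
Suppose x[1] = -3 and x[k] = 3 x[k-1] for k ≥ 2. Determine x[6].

-729

x[2] = 3(-3) = -9
x[3] = 3(-9) = -27
x[4] = 3(-27) = -81
x[5] = 3(-81) = -243
x[6] = 3(-243) = -729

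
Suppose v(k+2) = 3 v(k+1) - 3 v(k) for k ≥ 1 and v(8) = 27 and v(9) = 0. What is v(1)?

Rearranging, v(k-2) = (v(k) - 3 v(k-1)) / -3.
v(7) = (0 - 3(27)) / -3 = -81/-3 = 27
v(6) = (27 - 3(27)) / -3 = -54/-3 = 18
v(5) = (27 - 3(18)) / -3 = -27/-3 = 9
v(4) = (18 - 3(9)) / -3 = -9/-3 = 3
v(3) = (9 - 3(3)) / -3 = 0/-3 = 0
v(2) = (3 - 3(0)) / -3 = 3/-3 = -1
v(1) = (0 - 3(-1)) / -3 = 3/-3 = -1

-1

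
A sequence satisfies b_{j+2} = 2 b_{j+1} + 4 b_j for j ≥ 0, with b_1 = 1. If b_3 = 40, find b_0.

4

Let b_0 = z.
b_2 = 2 + 4z
b_3 = 8 + 8z
So 8 + 8z = 40, giving z = 4.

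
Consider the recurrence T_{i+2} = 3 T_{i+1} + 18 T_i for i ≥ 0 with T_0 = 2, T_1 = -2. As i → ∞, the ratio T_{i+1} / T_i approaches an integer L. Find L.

6

The characteristic equation is r^2 - 3r - 18 = 0, which factors as (r - 6)(r + 3) = 0.
So the roots are 6 and -3. Since |6| > |-3| and the coefficient of 6^i is non-zero, the ratio tends to 6.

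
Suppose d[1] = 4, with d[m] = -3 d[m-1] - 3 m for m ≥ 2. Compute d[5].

d[2] = -3*4 - 6 = -18
d[3] = -3*(-18) - 9 = 45
d[4] = -3*45 - 12 = -147
d[5] = -3*(-147) - 15 = 426

426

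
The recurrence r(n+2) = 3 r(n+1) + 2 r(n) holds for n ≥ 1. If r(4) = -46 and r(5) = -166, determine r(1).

Rearranging, r(n-2) = (r(n) - 3 r(n-1)) / 2.
r(3) = (-166 - 3(-46)) / 2 = -28/2 = -14
r(2) = (-46 - 3(-14)) / 2 = -4/2 = -2
r(1) = (-14 - 3(-2)) / 2 = -8/2 = -4

-4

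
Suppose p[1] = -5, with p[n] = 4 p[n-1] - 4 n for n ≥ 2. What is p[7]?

p[2] = 4·(-5) - 8 = -28
p[3] = 4·(-28) - 12 = -124
p[4] = 4·(-124) - 16 = -512
p[5] = 4·(-512) - 20 = -2068
p[6] = 4·(-2068) - 24 = -8296
p[7] = 4·(-8296) - 28 = -33212

-33212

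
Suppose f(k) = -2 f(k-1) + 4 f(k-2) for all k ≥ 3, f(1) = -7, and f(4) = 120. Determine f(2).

Let f(2) = y.
f(3) = -28 - 2y
f(4) = 56 + 8y
So 56 + 8y = 120, giving y = 8.

8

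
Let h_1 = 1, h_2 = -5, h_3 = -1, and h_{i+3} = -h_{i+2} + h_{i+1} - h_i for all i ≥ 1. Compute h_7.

27

h_4 = -(-1) + (-5) - 1 = -5
h_5 = -(-5) + (-1) - (-5) = 9
h_6 = -9 + (-5) - (-1) = -13
h_7 = -(-13) + 9 - (-5) = 27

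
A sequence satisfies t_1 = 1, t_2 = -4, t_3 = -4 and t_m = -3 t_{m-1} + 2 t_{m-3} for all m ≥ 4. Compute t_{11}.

-22406

t_4 = -3*(-4) + 2*1 = 14
t_5 = -3*14 + 2*(-4) = -50
t_6 = -3*(-50) + 2*(-4) = 142
t_7 = -3*142 + 2*14 = -398
t_8 = -3*(-398) + 2*(-50) = 1094
t_9 = -3*1094 + 2*142 = -2998
t_{10} = -3*(-2998) + 2*(-398) = 8198
t_{11} = -3*8198 + 2*1094 = -22406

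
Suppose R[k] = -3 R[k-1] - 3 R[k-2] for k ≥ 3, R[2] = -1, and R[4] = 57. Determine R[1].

7

Let R[1] = z.
R[3] = 3 - 3z
R[4] = -6 + 9z
So -6 + 9z = 57, giving z = 7.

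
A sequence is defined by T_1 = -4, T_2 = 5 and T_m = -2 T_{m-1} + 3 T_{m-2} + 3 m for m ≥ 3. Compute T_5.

T_3 = -2·5 + 3·(-4) + 9 = -13
T_4 = -2·(-13) + 3·5 + 12 = 53
T_5 = -2·53 + 3·(-13) + 15 = -130

-130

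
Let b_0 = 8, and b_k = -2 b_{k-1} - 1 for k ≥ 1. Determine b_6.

b_1 = -2*8 - 1 = -17
b_2 = -2*(-17) - 1 = 33
b_3 = -2*33 - 1 = -67
b_4 = -2*(-67) - 1 = 133
b_5 = -2*133 - 1 = -267
b_6 = -2*(-267) - 1 = 533

533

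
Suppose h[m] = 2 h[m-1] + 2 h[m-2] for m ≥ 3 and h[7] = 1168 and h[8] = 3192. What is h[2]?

9

Rearranging, h[m-2] = (h[m] - 2 h[m-1]) / 2.
h[6] = (3192 - 2(1168)) / 2 = 856/2 = 428
h[5] = (1168 - 2(428)) / 2 = 312/2 = 156
h[4] = (428 - 2(156)) / 2 = 116/2 = 58
h[3] = (156 - 2(58)) / 2 = 40/2 = 20
h[2] = (58 - 2(20)) / 2 = 18/2 = 9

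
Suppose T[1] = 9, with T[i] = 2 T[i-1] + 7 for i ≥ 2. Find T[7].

1017

T[2] = 2(9) + 7 = 25
T[3] = 2(25) + 7 = 57
T[4] = 2(57) + 7 = 121
T[5] = 2(121) + 7 = 249
T[6] = 2(249) + 7 = 505
T[7] = 2(505) + 7 = 1017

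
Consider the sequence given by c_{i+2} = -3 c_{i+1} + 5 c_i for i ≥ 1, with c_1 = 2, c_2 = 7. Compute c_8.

19523

c_3 = -3·7 + 5·2 = -11
c_4 = -3·(-11) + 5·7 = 68
c_5 = -3·68 + 5·(-11) = -259
c_6 = -3·(-259) + 5·68 = 1117
c_7 = -3·1117 + 5·(-259) = -4646
c_8 = -3·(-4646) + 5·1117 = 19523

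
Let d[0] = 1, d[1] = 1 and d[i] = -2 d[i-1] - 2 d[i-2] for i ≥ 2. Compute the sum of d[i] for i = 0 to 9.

20

d[2] = -2*1 - 2*1 = -4
d[3] = -2*(-4) - 2*1 = 6
d[4] = -2*6 - 2*(-4) = -4
d[5] = -2*(-4) - 2*6 = -4
d[6] = -2*(-4) - 2*(-4) = 16
d[7] = -2*16 - 2*(-4) = -24
d[8] = -2*(-24) - 2*16 = 16
d[9] = -2*16 - 2*(-24) = 16
Sum = 1 + 1 + (-4) + 6 + (-4) + (-4) + 16 + (-24) + 16 + 16 = 20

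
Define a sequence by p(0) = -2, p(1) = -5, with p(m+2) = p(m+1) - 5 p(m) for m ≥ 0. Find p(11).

p(2) = (-5) - 5·(-2) = 5
p(3) = 5 - 5·(-5) = 30
p(4) = 30 - 5·5 = 5
p(5) = 5 - 5·30 = -145
p(6) = (-145) - 5·5 = -170
p(7) = (-170) - 5·(-145) = 555
p(8) = 555 - 5·(-170) = 1405
p(9) = 1405 - 5·555 = -1370
p(10) = (-1370) - 5·1405 = -8395
p(11) = (-8395) - 5·(-1370) = -1545

-1545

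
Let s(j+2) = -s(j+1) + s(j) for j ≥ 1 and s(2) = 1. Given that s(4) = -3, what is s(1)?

5

Let s(1) = w.
s(3) = -1 + w
s(4) = 2 - w
So 2 - w = -3, giving w = 5.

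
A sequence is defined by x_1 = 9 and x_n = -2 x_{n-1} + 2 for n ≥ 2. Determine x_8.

x_2 = -2·9 + 2 = -16
x_3 = -2·(-16) + 2 = 34
x_4 = -2·34 + 2 = -66
x_5 = -2·(-66) + 2 = 134
x_6 = -2·134 + 2 = -266
x_7 = -2·(-266) + 2 = 534
x_8 = -2·534 + 2 = -1066

-1066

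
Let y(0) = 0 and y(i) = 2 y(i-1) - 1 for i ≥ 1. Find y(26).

-67108863

The fixed point is -1/(1 - 2) = 1, so y(i) - 1 = 2(y(i-1) - 1).
Hence y(i) = -1·2^i + 1.
y(26) = -1·2^{26} + 1 = -1·67108864 + 1 = -67108863.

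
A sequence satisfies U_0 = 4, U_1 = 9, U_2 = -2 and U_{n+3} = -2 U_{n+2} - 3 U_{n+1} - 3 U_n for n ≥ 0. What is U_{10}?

U_3 = -2·(-2) - 3·9 - 3·4 = -35
U_4 = -2·(-35) - 3·(-2) - 3·9 = 49
U_5 = -2·49 - 3·(-35) - 3·(-2) = 13
U_6 = -2·13 - 3·49 - 3·(-35) = -68
U_7 = -2·(-68) - 3·13 - 3·49 = -50
U_8 = -2·(-50) - 3·(-68) - 3·13 = 265
U_9 = -2·265 - 3·(-50) - 3·(-68) = -176
U_{10} = -2·(-176) - 3·265 - 3·(-50) = -293

-293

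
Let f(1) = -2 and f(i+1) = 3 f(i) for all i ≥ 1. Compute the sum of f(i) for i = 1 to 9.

-19682

f(2) = 3·(-2) = -6
f(3) = 3·(-6) = -18
f(4) = 3·(-18) = -54
f(5) = 3·(-54) = -162
f(6) = 3·(-162) = -486
f(7) = 3·(-486) = -1458
f(8) = 3·(-1458) = -4374
f(9) = 3·(-4374) = -13122
Sum = (-2) + (-6) + (-18) + (-54) + (-162) + (-486) + (-1458) + (-4374) + (-13122) = -19682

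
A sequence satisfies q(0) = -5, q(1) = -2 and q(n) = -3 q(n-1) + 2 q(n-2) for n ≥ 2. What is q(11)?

229136

q(2) = -3·(-2) + 2·(-5) = -4
q(3) = -3·(-4) + 2·(-2) = 8
q(4) = -3·8 + 2·(-4) = -32
q(5) = -3·(-32) + 2·8 = 112
q(6) = -3·112 + 2·(-32) = -400
q(7) = -3·(-400) + 2·112 = 1424
q(8) = -3·1424 + 2·(-400) = -5072
q(9) = -3·(-5072) + 2·1424 = 18064
q(10) = -3·18064 + 2·(-5072) = -64336
q(11) = -3·(-64336) + 2·18064 = 229136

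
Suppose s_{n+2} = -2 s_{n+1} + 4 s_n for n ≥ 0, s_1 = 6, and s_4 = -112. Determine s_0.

1

Let s_0 = v.
s_2 = -12 + 4v
s_3 = 48 - 8v
s_4 = -144 + 32v
So -144 + 32v = -112, giving v = 1.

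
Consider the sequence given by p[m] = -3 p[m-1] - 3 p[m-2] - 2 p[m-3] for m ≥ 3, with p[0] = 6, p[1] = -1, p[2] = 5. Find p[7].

p[3] = -3*5 - 3*(-1) - 2*6 = -24
p[4] = -3*(-24) - 3*5 - 2*(-1) = 59
p[5] = -3*59 - 3*(-24) - 2*5 = -115
p[6] = -3*(-115) - 3*59 - 2*(-24) = 216
p[7] = -3*216 - 3*(-115) - 2*59 = -421

-421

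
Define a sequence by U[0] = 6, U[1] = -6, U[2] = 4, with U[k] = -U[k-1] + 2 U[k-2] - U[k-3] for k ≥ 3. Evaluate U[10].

U[3] = -4 + 2·(-6) - 6 = -22
U[4] = -(-22) + 2·4 - (-6) = 36
U[5] = -36 + 2·(-22) - 4 = -84
U[6] = -(-84) + 2·36 - (-22) = 178
U[7] = -178 + 2·(-84) - 36 = -382
U[8] = -(-382) + 2·178 - (-84) = 822
U[9] = -822 + 2·(-382) - 178 = -1764
U[10] = -(-1764) + 2·822 - (-382) = 3790

3790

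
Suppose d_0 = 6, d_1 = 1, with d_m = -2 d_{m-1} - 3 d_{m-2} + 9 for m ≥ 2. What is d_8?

-146

d_2 = -2(1) - 3(6) + 9 = -11
d_3 = -2(-11) - 3(1) + 9 = 28
d_4 = -2(28) - 3(-11) + 9 = -14
d_5 = -2(-14) - 3(28) + 9 = -47
d_6 = -2(-47) - 3(-14) + 9 = 145
d_7 = -2(145) - 3(-47) + 9 = -140
d_8 = -2(-140) - 3(145) + 9 = -146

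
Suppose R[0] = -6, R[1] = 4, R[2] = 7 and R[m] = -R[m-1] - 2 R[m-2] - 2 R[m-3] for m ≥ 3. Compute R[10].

137

R[3] = -7 - 2·4 - 2·(-6) = -3
R[4] = -(-3) - 2·7 - 2·4 = -19
R[5] = -(-19) - 2·(-3) - 2·7 = 11
R[6] = -11 - 2·(-19) - 2·(-3) = 33
R[7] = -33 - 2·11 - 2·(-19) = -17
R[8] = -(-17) - 2·33 - 2·11 = -71
R[9] = -(-71) - 2·(-17) - 2·33 = 39
R[10] = -39 - 2·(-71) - 2·(-17) = 137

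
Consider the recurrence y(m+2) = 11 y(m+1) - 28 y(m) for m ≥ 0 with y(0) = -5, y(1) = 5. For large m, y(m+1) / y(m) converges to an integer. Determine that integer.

The characteristic equation is r^2 - 11r + 28 = 0, which factors as (r - 7)(r - 4) = 0.
So the roots are 7 and 4. Since |7| > |4| and the coefficient of 7^m is non-zero, the ratio tends to 7.

7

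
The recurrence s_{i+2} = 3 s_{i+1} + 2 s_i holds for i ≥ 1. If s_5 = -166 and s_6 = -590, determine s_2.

Rearranging, s_{i-2} = (s_i - 3 s_{i-1}) / 2.
s_4 = (-590 - 3(-166)) / 2 = -92/2 = -46
s_3 = (-166 - 3(-46)) / 2 = -28/2 = -14
s_2 = (-46 - 3(-14)) / 2 = -4/2 = -2

-2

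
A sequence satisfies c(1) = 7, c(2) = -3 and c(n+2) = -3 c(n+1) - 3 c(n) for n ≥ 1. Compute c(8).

81

c(3) = -3*(-3) - 3*7 = -12
c(4) = -3*(-12) - 3*(-3) = 45
c(5) = -3*45 - 3*(-12) = -99
c(6) = -3*(-99) - 3*45 = 162
c(7) = -3*162 - 3*(-99) = -189
c(8) = -3*(-189) - 3*162 = 81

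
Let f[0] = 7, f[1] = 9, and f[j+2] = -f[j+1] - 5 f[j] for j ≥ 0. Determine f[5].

-216

f[2] = -9 - 5*7 = -44
f[3] = -(-44) - 5*9 = -1
f[4] = -(-1) - 5*(-44) = 221
f[5] = -221 - 5*(-1) = -216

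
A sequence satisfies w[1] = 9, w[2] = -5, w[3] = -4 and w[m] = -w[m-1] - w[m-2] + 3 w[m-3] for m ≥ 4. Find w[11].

w[4] = -(-4) - (-5) + 3*9 = 36
w[5] = -36 - (-4) + 3*(-5) = -47
w[6] = -(-47) - 36 + 3*(-4) = -1
w[7] = -(-1) - (-47) + 3*36 = 156
w[8] = -156 - (-1) + 3*(-47) = -296
w[9] = -(-296) - 156 + 3*(-1) = 137
w[10] = -137 - (-296) + 3*156 = 627
w[11] = -627 - 137 + 3*(-296) = -1652

-1652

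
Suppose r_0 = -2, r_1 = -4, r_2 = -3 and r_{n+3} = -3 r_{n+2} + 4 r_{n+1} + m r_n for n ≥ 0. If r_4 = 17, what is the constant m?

4

r_3 = -7 - 2m
r_4 = 9 + 2m
So 9 + 2m = 17, giving m = 4.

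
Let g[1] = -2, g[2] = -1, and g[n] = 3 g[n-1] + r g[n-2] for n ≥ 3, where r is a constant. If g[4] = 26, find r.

-5

g[3] = -3 - 2r
g[4] = -9 - 7r
So -9 - 7r = 26, giving r = -5.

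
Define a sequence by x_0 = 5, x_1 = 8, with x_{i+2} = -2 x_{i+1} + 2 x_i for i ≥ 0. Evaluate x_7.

1424

x_2 = -2*8 + 2*5 = -6
x_3 = -2*(-6) + 2*8 = 28
x_4 = -2*28 + 2*(-6) = -68
x_5 = -2*(-68) + 2*28 = 192
x_6 = -2*192 + 2*(-68) = -520
x_7 = -2*(-520) + 2*192 = 1424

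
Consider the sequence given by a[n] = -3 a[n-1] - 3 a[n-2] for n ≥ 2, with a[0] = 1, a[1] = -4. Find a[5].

-9

a[2] = -3·(-4) - 3·1 = 9
a[3] = -3·9 - 3·(-4) = -15
a[4] = -3·(-15) - 3·9 = 18
a[5] = -3·18 - 3·(-15) = -9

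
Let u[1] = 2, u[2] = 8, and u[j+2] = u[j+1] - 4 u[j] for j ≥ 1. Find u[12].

5472

u[3] = 8 - 4·2 = 0
u[4] = 0 - 4·8 = -32
u[5] = (-32) - 4·0 = -32
u[6] = (-32) - 4·(-32) = 96
u[7] = 96 - 4·(-32) = 224
u[8] = 224 - 4·96 = -160
u[9] = (-160) - 4·224 = -1056
u[10] = (-1056) - 4·(-160) = -416
u[11] = (-416) - 4·(-1056) = 3808
u[12] = 3808 - 4·(-416) = 5472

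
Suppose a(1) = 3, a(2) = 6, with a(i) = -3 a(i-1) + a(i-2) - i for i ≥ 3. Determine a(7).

a(3) = -3*6 + 3 - 3 = -18
a(4) = -3*(-18) + 6 - 4 = 56
a(5) = -3*56 + (-18) - 5 = -191
a(6) = -3*(-191) + 56 - 6 = 623
a(7) = -3*623 + (-191) - 7 = -2067

-2067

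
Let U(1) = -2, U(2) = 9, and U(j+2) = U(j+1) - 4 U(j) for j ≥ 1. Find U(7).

337

U(3) = 9 - 4*(-2) = 17
U(4) = 17 - 4*9 = -19
U(5) = (-19) - 4*17 = -87
U(6) = (-87) - 4*(-19) = -11
U(7) = (-11) - 4*(-87) = 337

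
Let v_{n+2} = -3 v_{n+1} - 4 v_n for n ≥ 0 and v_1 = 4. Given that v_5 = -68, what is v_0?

-2

Let v_0 = w.
v_2 = -12 - 4w
v_3 = 20 + 12w
v_4 = -12 - 20w
v_5 = -44 + 12w
So -44 + 12w = -68, giving w = -2.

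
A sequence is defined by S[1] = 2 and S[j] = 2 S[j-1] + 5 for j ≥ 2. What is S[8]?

S[2] = 2*2 + 5 = 9
S[3] = 2*9 + 5 = 23
S[4] = 2*23 + 5 = 51
S[5] = 2*51 + 5 = 107
S[6] = 2*107 + 5 = 219
S[7] = 2*219 + 5 = 443
S[8] = 2*443 + 5 = 891

891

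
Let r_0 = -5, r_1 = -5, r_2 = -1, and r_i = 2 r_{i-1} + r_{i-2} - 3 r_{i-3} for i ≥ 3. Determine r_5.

r_3 = 2(-1) + (-5) - 3(-5) = 8
r_4 = 2(8) + (-1) - 3(-5) = 30
r_5 = 2(30) + 8 - 3(-1) = 71

71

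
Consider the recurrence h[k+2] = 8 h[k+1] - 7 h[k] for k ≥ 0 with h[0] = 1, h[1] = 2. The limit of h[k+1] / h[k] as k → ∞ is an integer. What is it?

7

The characteristic equation is r^2 - 8r + 7 = 0, which factors as (r - 7)(r - 1) = 0.
So the roots are 7 and 1. Since |7| > |1| and the coefficient of 7^k is non-zero, the ratio tends to 7.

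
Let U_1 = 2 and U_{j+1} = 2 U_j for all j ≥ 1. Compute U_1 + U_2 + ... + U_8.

U_2 = 2*2 = 4
U_3 = 2*4 = 8
U_4 = 2*8 = 16
U_5 = 2*16 = 32
U_6 = 2*32 = 64
U_7 = 2*64 = 128
U_8 = 2*128 = 256
Sum = 2 + 4 + 8 + 16 + 32 + 64 + 128 + 256 = 510

510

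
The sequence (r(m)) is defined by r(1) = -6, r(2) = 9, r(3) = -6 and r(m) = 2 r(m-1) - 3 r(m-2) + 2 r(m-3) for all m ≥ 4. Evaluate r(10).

-351

r(4) = 2·(-6) - 3·9 + 2·(-6) = -51
r(5) = 2·(-51) - 3·(-6) + 2·9 = -66
r(6) = 2·(-66) - 3·(-51) + 2·(-6) = 9
r(7) = 2·9 - 3·(-66) + 2·(-51) = 114
r(8) = 2·114 - 3·9 + 2·(-66) = 69
r(9) = 2·69 - 3·114 + 2·9 = -186
r(10) = 2·(-186) - 3·69 + 2·114 = -351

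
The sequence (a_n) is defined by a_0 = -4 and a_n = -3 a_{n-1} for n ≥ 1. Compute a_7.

a_1 = -3·(-4) = 12
a_2 = -3·12 = -36
a_3 = -3·(-36) = 108
a_4 = -3·108 = -324
a_5 = -3·(-324) = 972
a_6 = -3·972 = -2916
a_7 = -3·(-2916) = 8748

8748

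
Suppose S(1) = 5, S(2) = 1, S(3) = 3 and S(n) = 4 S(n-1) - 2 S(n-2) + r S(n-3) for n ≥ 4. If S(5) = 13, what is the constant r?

-1

S(4) = 10 + 5r
S(5) = 34 + 21r
So 34 + 21r = 13, giving r = -1.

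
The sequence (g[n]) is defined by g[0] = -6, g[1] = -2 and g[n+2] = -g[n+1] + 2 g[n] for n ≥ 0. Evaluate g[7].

166

g[2] = -(-2) + 2*(-6) = -10
g[3] = -(-10) + 2*(-2) = 6
g[4] = -6 + 2*(-10) = -26
g[5] = -(-26) + 2*6 = 38
g[6] = -38 + 2*(-26) = -90
g[7] = -(-90) + 2*38 = 166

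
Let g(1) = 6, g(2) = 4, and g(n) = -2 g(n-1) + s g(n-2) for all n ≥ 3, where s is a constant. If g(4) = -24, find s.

g(3) = -8 + 6s
g(4) = 16 - 8s
So 16 - 8s = -24, giving s = 5.

5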